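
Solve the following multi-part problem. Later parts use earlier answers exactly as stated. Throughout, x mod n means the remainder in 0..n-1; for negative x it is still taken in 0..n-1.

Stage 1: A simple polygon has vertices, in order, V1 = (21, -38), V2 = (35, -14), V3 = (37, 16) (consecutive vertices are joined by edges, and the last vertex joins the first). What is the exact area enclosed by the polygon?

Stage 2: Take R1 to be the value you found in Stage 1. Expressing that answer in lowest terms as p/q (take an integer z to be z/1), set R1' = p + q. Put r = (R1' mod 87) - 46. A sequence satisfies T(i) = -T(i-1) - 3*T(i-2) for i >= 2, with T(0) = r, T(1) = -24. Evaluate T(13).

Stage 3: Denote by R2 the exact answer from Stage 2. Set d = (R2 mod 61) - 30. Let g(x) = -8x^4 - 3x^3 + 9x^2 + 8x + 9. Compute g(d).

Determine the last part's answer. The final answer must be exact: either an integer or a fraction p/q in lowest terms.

-6391131

Stage 1: cross terms: (21*-14 - 35*-38)=1036, (35*16 - 37*-14)=1078, (37*-38 - 21*16)=-1742; twice the area = |372| = 372; area = 186; answer 186
Stage 2: R1 = 186; threaded value p + q = 187; r = -33; T(2) = -1*(-24) - 3*(-33) = 123; iterating: T(2)=123, T(3)=-51, T(4)=-318, T(5)=471, T(6)=483, T(7)=-1896, T(8)=447, T(9)=5241, T(10)=-6582, T(11)=-9141, T(12)=28887, T(13)=-1464; answer -1464
Stage 3: R2 = -1464; d = -30; -8*(-30)^4 - 3*(-30)^3 + 9*(-30)^2 + 8*(-30)^1 + 9 = (-6480000) + (81000) + (8100) + (-240) + (9) = -6391131; answer -6391131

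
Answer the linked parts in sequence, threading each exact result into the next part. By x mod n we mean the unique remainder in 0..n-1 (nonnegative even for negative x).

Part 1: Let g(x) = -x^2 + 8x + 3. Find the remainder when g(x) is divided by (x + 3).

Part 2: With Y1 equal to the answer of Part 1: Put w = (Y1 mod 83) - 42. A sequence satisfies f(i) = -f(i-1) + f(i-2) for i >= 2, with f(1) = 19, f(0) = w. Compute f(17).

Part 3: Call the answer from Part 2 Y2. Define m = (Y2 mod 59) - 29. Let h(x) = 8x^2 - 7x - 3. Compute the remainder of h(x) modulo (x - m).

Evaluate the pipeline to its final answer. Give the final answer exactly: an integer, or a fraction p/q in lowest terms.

Part 1: remainder = value at the root: -1*(-3)^2 + 8*(-3)^1 + 3 = (-9) + (-24) + (3) = -30; answer -30
Part 2: Y1 = -30; w = 11; f(2) = -1*(19) + 1*(11) = -8; iterating: f(2)=-8, f(3)=27, f(4)=-35, f(5)=62, f(6)=-97, f(7)=159, f(8)=-256, f(9)=415, f(10)=-671, f(11)=1086, f(12)=-1757, f(13)=2843, f(14)=-4600, f(15)=7443, f(16)=-12043, f(17)=19486; answer 19486
Part 3: Y2 = 19486; m = -13; remainder = value at the root: 8*(-13)^2 - 7*(-13)^1 - 3 = (1352) + (91) + (-3) = 1440; answer 1440

1440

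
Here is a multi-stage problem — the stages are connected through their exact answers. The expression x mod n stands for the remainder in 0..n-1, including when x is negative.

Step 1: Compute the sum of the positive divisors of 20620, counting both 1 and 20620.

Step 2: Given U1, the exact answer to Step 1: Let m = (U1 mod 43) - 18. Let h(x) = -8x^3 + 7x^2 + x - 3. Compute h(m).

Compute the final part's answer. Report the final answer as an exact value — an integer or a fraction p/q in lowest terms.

Step 1: 20620 = 2^2 * 5 * 1031; sigma = (1 + 2 + 4) * (1 + 5) * (1 + 1031) = 7 * 6 * 1032 = 43344; answer 43344
Step 2: U1 = 43344; m = -18; -8*(-18)^3 + 7*(-18)^2 + 1*(-18)^1 - 3 = (46656) + (2268) + (-18) + (-3) = 48903; answer 48903

48903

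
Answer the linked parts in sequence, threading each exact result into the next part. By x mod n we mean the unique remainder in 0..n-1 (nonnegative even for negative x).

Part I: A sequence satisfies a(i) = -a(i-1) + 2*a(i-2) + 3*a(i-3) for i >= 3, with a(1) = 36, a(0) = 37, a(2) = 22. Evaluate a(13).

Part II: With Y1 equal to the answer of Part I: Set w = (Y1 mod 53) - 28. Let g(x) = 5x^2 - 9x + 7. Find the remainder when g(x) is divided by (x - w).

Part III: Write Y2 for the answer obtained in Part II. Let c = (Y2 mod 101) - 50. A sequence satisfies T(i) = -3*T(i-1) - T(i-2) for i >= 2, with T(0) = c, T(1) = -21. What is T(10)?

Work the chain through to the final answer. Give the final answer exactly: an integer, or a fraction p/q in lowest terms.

Part I: a(3) = -1*(22) + 2*(36) + 3*(37) = 161; iterating: a(3)=161, a(4)=-9, a(5)=397, a(6)=68, a(7)=699, a(8)=628, a(9)=974, a(10)=2379, a(11)=1453, a(12)=6227, a(13)=3816; answer 3816
Part II: Y1 = 3816; w = -28; remainder = value at the root: 5*(-28)^2 - 9*(-28)^1 + 7 = (3920) + (252) + (7) = 4179; answer 4179
Part III: Y2 = 4179; c = -12; T(2) = -3*(-21) - 1*(-12) = 75; iterating: T(2)=75, T(3)=-204, T(4)=537, T(5)=-1407, T(6)=3684, T(7)=-9645, T(8)=25251, T(9)=-66108, T(10)=173073; answer 173073

173073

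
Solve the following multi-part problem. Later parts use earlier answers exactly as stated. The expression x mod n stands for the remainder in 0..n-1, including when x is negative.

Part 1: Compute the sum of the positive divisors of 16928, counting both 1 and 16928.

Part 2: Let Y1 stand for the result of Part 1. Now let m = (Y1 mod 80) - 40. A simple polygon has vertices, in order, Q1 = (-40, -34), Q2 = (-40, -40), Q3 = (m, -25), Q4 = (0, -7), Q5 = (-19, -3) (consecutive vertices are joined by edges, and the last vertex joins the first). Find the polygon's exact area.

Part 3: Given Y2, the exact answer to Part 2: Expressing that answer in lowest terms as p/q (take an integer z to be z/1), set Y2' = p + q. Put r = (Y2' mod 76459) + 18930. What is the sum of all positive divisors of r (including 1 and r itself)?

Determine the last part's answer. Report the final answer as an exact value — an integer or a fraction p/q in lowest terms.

26312

Part 1: 16928 = 2^5 * 23^2; sigma = (1 + 2 + 4 + 8 + 16 + 32) * (1 + 23 + 529) = 63 * 553 = 34839; answer 34839
Part 2: Y1 = 34839; m = -1; cross terms: (-40*-40 - -40*-34)=240, (-40*-25 - -1*-40)=960, (-1*-7 - 0*-25)=7, (0*-3 - -19*-7)=-133, (-19*-34 - -40*-3)=526; twice the area = |1600| = 1600; area = 800; answer 800
Part 3: Y2 = 800; threaded value p + q = 801; r = 19731; 19731 = 3 * 6577; sigma = (1 + 3) * (1 + 6577) = 4 * 6578 = 26312; answer 26312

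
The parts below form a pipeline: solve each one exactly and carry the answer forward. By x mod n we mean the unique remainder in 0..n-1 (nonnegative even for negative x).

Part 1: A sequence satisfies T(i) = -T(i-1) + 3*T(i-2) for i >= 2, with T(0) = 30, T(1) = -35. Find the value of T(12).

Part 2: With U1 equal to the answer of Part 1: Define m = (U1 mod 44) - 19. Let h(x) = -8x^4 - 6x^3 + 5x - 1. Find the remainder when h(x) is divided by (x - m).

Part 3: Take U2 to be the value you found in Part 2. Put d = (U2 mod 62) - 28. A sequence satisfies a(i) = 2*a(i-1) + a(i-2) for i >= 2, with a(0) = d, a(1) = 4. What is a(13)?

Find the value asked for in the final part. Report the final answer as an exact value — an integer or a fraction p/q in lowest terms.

494204

Part 1: T(2) = -1*(-35) + 3*(30) = 125; iterating: T(2)=125, T(3)=-230, T(4)=605, T(5)=-1295, T(6)=3110, T(7)=-6995, T(8)=16325, T(9)=-37310, T(10)=86285, T(11)=-198215, T(12)=457070; answer 457070
Part 2: U1 = 457070; m = 23; remainder = value at the root: -8*(23)^4 - 6*(23)^3 + 5*(23)^1 - 1 = (-2238728) + (-73002) + (115) + (-1) = -2311616; answer -2311616
Part 3: U2 = -2311616; d = 26; a(2) = 2*(4) + 1*(26) = 34; iterating: a(2)=34, a(3)=72, a(4)=178, a(5)=428, a(6)=1034, a(7)=2496, a(8)=6026, a(9)=14548, a(10)=35122, a(11)=84792, a(12)=204706, a(13)=494204; answer 494204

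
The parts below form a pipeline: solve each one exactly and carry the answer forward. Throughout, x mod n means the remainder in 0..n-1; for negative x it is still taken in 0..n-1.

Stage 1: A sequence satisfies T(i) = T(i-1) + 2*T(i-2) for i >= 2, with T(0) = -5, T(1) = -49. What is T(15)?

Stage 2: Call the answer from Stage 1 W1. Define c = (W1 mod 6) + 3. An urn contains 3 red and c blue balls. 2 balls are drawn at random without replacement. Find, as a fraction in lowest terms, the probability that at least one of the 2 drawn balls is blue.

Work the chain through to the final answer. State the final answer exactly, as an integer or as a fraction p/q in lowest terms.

52/55

Stage 1: T(2) = 1*(-49) + 2*(-5) = -59; iterating: T(2)=-59, T(3)=-157, T(4)=-275, T(5)=-589, T(6)=-1139, T(7)=-2317, T(8)=-4595, T(9)=-9229, T(10)=-18419, T(11)=-36877, T(12)=-73715, T(13)=-147469, T(14)=-294899, T(15)=-589837; answer -589837
Stage 2: W1 = -589837; c = 8; total draws C(11,2) = 55; complement C(3,2) = 3; favorable 55 - 3 = 52; P = 52/55; answer 52/55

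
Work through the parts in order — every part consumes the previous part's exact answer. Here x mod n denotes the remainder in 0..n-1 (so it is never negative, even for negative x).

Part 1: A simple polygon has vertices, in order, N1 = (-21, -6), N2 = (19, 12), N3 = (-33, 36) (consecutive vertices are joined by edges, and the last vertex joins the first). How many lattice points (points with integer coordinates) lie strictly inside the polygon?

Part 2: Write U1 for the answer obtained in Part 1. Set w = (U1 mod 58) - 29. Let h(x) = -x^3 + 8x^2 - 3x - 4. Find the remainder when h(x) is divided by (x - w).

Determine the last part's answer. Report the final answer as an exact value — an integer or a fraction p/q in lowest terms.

4350

Part 1: cross terms: (-21*12 - 19*-6)=-138, (19*36 - -33*12)=1080, (-33*-6 - -21*36)=954; twice the area = |1896| = 1896; area = 948; boundary points = 2 + 4 + 6 = 12; strictly interior points = area - boundary/2 + 1 = 943; answer 943
Part 2: U1 = 943; w = -14; remainder = value at the root: -1*(-14)^3 + 8*(-14)^2 - 3*(-14)^1 - 4 = (2744) + (1568) + (42) + (-4) = 4350; answer 4350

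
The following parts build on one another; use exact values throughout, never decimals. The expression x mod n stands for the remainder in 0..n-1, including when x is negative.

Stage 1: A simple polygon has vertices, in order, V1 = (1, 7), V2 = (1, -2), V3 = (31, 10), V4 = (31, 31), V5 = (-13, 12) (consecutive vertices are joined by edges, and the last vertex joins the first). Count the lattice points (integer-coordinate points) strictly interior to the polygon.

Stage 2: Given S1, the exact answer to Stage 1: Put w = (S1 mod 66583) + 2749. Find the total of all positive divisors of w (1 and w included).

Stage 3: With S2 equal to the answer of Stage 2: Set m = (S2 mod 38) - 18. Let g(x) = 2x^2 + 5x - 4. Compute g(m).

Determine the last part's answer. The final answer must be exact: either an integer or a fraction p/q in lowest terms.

Stage 1: cross terms: (1*-2 - 1*7)=-9, (1*10 - 31*-2)=72, (31*31 - 31*10)=651, (31*12 - -13*31)=775, (-13*7 - 1*12)=-103; twice the area = |1386| = 1386; area = 693; boundary points = 9 + 6 + 21 + 1 + 1 = 38; strictly interior points = area - boundary/2 + 1 = 675; answer 675
Stage 2: S1 = 675; w = 3424; 3424 = 2^5 * 107; sigma = (1 + 2 + 4 + 8 + 16 + 32) * (1 + 107) = 63 * 108 = 6804; answer 6804
Stage 3: S2 = 6804; m = -16; 2*(-16)^2 + 5*(-16)^1 - 4 = (512) + (-80) + (-4) = 428; answer 428

428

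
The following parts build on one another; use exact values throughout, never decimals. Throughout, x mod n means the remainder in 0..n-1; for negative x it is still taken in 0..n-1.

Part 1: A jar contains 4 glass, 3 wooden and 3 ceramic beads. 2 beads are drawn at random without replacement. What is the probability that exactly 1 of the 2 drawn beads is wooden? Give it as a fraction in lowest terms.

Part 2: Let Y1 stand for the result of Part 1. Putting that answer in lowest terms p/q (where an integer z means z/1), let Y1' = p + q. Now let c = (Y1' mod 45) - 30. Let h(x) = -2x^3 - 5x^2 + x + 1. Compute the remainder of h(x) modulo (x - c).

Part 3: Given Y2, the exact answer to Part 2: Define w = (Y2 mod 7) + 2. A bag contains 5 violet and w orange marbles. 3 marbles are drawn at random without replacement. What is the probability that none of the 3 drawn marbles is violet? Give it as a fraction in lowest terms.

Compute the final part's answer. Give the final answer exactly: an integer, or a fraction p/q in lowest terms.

Part 1: total draws C(10,2) = 45; favorable C(3,1)*C(7,1) = 21; P = 7/15; answer 7/15
Part 2: Y1 = 7/15; threaded value p + q = 22; c = -8; remainder = value at the root: -2*(-8)^3 - 5*(-8)^2 + 1*(-8)^1 + 1 = (1024) + (-320) + (-8) + (1) = 697; answer 697
Part 3: Y2 = 697; w = 6; total draws C(11,3) = 165; favorable C(6,3) = 20; P = 4/33; answer 4/33

4/33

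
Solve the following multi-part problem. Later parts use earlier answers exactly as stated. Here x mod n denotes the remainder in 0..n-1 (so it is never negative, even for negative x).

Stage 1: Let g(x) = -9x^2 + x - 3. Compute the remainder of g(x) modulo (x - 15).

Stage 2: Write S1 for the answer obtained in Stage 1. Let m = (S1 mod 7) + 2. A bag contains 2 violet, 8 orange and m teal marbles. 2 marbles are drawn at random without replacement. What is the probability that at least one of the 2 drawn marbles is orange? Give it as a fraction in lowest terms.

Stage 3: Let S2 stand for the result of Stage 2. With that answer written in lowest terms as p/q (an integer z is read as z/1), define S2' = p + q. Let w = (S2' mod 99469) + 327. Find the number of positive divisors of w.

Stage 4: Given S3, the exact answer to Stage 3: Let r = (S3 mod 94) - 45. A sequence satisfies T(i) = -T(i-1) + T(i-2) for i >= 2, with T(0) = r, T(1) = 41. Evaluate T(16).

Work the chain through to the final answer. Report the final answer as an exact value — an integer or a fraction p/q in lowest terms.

-55717

Stage 1: remainder = value at the root: -9*(15)^2 + 1*(15)^1 - 3 = (-2025) + (15) + (-3) = -2013; answer -2013
Stage 2: S1 = -2013; m = 5; total draws C(15,2) = 105; complement C(7,2) = 21; favorable 105 - 21 = 84; P = 4/5; answer 4/5
Stage 3: S2 = 4/5; threaded value p + q = 9; w = 336; 336 = 2^4 * 3 * 7; number of divisors = (4+1) * (1+1) * (1+1) = 20; answer 20
Stage 4: S3 = 20; r = -25; T(2) = -1*(41) + 1*(-25) = -66; iterating: T(2)=-66, T(3)=107, T(4)=-173, T(5)=280, T(6)=-453, T(7)=733, T(8)=-1186, T(9)=1919, T(10)=-3105, T(11)=5024, T(12)=-8129, T(13)=13153, T(14)=-21282, T(15)=34435, T(16)=-55717; answer -55717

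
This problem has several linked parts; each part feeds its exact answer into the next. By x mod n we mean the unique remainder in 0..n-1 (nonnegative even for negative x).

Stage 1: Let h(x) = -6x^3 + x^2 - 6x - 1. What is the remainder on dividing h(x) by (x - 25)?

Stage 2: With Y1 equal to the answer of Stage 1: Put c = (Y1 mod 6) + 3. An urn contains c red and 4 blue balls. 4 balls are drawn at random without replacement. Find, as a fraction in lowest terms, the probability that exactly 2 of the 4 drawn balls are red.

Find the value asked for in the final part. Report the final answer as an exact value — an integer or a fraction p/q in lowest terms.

18/35

Stage 1: remainder = value at the root: -6*(25)^3 + 1*(25)^2 - 6*(25)^1 - 1 = (-93750) + (625) + (-150) + (-1) = -93276; answer -93276
Stage 2: Y1 = -93276; c = 3; total draws C(7,4) = 35; favorable C(3,2)*C(4,2) = 18; P = 18/35; answer 18/35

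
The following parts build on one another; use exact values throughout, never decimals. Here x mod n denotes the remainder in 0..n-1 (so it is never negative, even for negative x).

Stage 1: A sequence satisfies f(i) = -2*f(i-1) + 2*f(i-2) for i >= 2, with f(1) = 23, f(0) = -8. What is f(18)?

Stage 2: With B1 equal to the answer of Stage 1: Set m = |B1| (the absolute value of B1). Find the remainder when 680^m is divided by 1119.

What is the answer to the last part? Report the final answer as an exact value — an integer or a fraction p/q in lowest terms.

Stage 1: f(2) = -2*(23) + 2*(-8) = -62; iterating: f(2)=-62, f(3)=170, f(4)=-464, f(5)=1268, f(6)=-3464, f(7)=9464, f(8)=-25856, f(9)=70640, f(10)=-192992, f(11)=527264, f(12)=-1440512, f(13)=3935552, f(14)=-10752128, f(15)=29375360, f(16)=-80254976, f(17)=219260672, f(18)=-599031296; answer -599031296
Stage 2: B1 = -599031296; m = 599031296; squarings mod 1119: 680^1=680, 680^2=253, 680^4=226, 680^8=721, 680^16=625, 680^32=94, 680^64=1003, 680^128=28, 680^256=784, 680^512=325, 680^1024=439, 680^2048=253, 680^4096=226, 680^8192=721, 680^16384=625, 680^32768=94, 680^65536=1003, 680^131072=28, 680^262144=784, 680^524288=325, 680^1048576=439, 680^2097152=253, 680^4194304=226, 680^8388608=721, 680^16777216=625, 680^33554432=94, 680^67108864=1003, 680^134217728=28, 680^268435456=784, 680^536870912=325; 680^599031296 = 680^512 * 680^1024 * 680^2048 * 680^4096 * 680^8192 * 680^16384 * 680^262144 * 680^1048576 * 680^2097152 * 680^8388608 * 680^16777216 * 680^33554432 * 680^536870912 = 640 (mod 1119); answer 640

640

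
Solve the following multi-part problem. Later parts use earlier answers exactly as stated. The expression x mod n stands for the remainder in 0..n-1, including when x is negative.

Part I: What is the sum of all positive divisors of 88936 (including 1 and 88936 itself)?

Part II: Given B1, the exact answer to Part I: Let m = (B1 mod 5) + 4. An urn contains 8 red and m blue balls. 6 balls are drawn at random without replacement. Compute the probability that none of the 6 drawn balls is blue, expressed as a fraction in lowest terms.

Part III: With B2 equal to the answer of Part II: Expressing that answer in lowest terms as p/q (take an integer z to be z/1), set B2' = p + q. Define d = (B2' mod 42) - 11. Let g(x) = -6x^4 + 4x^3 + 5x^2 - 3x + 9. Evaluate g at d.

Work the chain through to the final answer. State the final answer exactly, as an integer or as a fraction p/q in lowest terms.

-1627793

Part I: 88936 = 2^3 * 11117; sigma = (1 + 2 + 4 + 8) * (1 + 11117) = 15 * 11118 = 166770; answer 166770
Part II: B1 = 166770; m = 4; total draws C(12,6) = 924; favorable C(8,6) = 28; P = 1/33; answer 1/33
Part III: B2 = 1/33; threaded value p + q = 34; d = 23; -6*(23)^4 + 4*(23)^3 + 5*(23)^2 - 3*(23)^1 + 9 = (-1679046) + (48668) + (2645) + (-69) + (9) = -1627793; answer -1627793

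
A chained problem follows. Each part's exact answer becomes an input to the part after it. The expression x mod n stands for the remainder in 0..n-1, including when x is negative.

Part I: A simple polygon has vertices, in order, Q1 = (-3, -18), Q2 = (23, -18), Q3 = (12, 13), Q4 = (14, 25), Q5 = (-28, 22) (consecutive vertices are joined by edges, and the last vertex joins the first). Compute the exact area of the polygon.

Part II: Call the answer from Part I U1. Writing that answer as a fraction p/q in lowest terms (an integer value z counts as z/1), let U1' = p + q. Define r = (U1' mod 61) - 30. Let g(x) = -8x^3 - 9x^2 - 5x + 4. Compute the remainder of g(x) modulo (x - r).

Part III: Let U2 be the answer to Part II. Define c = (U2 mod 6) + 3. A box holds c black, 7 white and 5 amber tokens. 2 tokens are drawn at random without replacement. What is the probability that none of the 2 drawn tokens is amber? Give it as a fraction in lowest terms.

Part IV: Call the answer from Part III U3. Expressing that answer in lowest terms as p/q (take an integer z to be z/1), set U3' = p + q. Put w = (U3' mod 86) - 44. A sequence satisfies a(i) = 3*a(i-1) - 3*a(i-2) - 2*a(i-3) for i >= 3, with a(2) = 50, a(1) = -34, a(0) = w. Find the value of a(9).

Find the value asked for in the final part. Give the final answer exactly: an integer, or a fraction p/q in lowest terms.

-38176

Part I: cross terms: (-3*-18 - 23*-18)=468, (23*13 - 12*-18)=515, (12*25 - 14*13)=118, (14*22 - -28*25)=1008, (-28*-18 - -3*22)=570; twice the area = |2679| = 2679; area = 2679/2; answer 2679/2
Part II: U1 = 2679/2; threaded value p + q = 2681; r = 28; remainder = value at the root: -8*(28)^3 - 9*(28)^2 - 5*(28)^1 + 4 = (-175616) + (-7056) + (-140) + (4) = -182808; answer -182808
Part III: U2 = -182808; c = 3; total draws C(15,2) = 105; favorable C(10,2) = 45; P = 3/7; answer 3/7
Part IV: U3 = 3/7; threaded value p + q = 10; w = -34; a(3) = 3*(50) - 3*(-34) - 2*(-34) = 320; iterating: a(3)=320, a(4)=878, a(5)=1574, a(6)=1448, a(7)=-2134, a(8)=-13894, a(9)=-38176; answer -38176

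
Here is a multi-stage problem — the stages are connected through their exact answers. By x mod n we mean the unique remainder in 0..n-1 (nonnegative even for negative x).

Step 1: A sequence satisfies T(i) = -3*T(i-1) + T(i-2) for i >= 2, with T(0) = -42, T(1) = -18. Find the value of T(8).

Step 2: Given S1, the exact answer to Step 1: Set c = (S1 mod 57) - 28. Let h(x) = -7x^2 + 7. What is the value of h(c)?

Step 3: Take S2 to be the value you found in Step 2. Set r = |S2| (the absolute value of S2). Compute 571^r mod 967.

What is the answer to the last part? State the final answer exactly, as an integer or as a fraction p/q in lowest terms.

14

Step 1: T(2) = -3*(-18) + 1*(-42) = 12; iterating: T(2)=12, T(3)=-54, T(4)=174, T(5)=-576, T(6)=1902, T(7)=-6282, T(8)=20748; answer 20748
Step 2: S1 = 20748; c = -28; -7*(-28)^2 + 7 = (-5488) + (7) = -5481; answer -5481
Step 3: S2 = -5481; r = 5481; squarings mod 967: 571^1=571, 571^2=162, 571^4=135, 571^8=819, 571^16=630, 571^32=430, 571^64=203, 571^128=595, 571^256=103, 571^512=939, 571^1024=784, 571^2048=611, 571^4096=59; 571^5481 = 571^1 * 571^8 * 571^32 * 571^64 * 571^256 * 571^1024 * 571^4096 = 14 (mod 967); answer 14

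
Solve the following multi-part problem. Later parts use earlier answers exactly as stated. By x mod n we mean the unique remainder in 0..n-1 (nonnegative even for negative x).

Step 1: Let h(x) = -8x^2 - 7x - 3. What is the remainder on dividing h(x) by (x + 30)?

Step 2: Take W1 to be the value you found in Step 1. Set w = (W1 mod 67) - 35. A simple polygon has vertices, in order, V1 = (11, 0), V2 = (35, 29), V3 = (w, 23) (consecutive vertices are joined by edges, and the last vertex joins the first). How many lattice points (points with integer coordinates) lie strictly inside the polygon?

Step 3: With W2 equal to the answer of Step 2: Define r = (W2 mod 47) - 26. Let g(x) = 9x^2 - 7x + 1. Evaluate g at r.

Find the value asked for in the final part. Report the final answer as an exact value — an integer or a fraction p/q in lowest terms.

4511

Step 1: remainder = value at the root: -8*(-30)^2 - 7*(-30)^1 - 3 = (-7200) + (210) + (-3) = -6993; answer -6993
Step 2: W1 = -6993; w = 7; cross terms: (11*29 - 35*0)=319, (35*23 - 7*29)=602, (7*0 - 11*23)=-253; twice the area = |668| = 668; area = 334; boundary points = 1 + 2 + 1 = 4; strictly interior points = area - boundary/2 + 1 = 333; answer 333
Step 3: W2 = 333; r = -22; 9*(-22)^2 - 7*(-22)^1 + 1 = (4356) + (154) + (1) = 4511; answer 4511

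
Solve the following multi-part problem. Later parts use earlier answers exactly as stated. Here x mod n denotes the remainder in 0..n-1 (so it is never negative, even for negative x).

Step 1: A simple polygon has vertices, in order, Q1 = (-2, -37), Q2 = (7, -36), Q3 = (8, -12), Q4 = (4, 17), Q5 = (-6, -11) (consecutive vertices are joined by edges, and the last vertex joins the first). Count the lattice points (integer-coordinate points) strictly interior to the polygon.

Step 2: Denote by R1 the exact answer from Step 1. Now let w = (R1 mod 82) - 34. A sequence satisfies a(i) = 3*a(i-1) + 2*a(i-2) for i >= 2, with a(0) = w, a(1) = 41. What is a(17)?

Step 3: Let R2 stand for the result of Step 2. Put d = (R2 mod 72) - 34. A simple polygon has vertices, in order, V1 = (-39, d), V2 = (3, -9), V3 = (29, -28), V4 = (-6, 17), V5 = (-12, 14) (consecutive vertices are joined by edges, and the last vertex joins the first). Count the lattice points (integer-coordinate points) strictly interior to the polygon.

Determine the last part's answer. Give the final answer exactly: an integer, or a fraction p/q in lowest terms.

Step 1: cross terms: (-2*-36 - 7*-37)=331, (7*-12 - 8*-36)=204, (8*17 - 4*-12)=184, (4*-11 - -6*17)=58, (-6*-37 - -2*-11)=200; twice the area = |977| = 977; area = 977/2; boundary points = 1 + 1 + 1 + 2 + 2 = 7; strictly interior points = area - boundary/2 + 1 = 486; answer 486
Step 2: R1 = 486; w = 42; a(2) = 3*(41) + 2*(42) = 207; iterating: a(2)=207, a(3)=703, a(4)=2523, a(5)=8975, a(6)=31971, a(7)=113863, a(8)=405531, a(9)=1444319, a(10)=5144019, a(11)=18320695, a(12)=65250123, a(13)=232391759, a(14)=827675523, a(15)=2947810087, a(16)=10498781307, a(17)=37391964095; answer 37391964095
Step 3: R2 = 37391964095; d = 13; cross terms: (-39*-9 - 3*13)=312, (3*-28 - 29*-9)=177, (29*17 - -6*-28)=325, (-6*14 - -12*17)=120, (-12*13 - -39*14)=390; twice the area = |1324| = 1324; area = 662; boundary points = 2 + 1 + 5 + 3 + 1 = 12; strictly interior points = area - boundary/2 + 1 = 657; answer 657

657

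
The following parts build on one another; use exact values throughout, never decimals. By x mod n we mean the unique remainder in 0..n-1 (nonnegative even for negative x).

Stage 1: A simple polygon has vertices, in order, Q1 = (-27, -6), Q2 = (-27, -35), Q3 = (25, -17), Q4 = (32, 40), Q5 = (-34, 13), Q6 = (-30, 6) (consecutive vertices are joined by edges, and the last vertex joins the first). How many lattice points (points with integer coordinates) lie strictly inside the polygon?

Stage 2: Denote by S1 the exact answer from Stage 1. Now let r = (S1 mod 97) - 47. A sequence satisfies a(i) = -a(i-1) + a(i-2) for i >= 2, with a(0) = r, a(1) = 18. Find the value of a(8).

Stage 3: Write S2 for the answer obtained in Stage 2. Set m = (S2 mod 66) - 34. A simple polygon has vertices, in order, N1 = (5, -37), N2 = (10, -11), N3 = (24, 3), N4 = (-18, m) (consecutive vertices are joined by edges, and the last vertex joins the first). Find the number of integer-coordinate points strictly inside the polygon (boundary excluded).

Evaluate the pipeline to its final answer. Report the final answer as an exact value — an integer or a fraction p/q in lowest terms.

Stage 1: cross terms: (-27*-35 - -27*-6)=783, (-27*-17 - 25*-35)=1334, (25*40 - 32*-17)=1544, (32*13 - -34*40)=1776, (-34*6 - -30*13)=186, (-30*-6 - -27*6)=342; twice the area = |5965| = 5965; area = 5965/2; boundary points = 29 + 2 + 1 + 3 + 1 + 3 = 39; strictly interior points = area - boundary/2 + 1 = 2964; answer 2964
Stage 2: S1 = 2964; r = 7; a(2) = -1*(18) + 1*(7) = -11; iterating: a(2)=-11, a(3)=29, a(4)=-40, a(5)=69, a(6)=-109, a(7)=178, a(8)=-287; answer -287
Stage 3: S2 = -287; m = 9; cross terms: (5*-11 - 10*-37)=315, (10*3 - 24*-11)=294, (24*9 - -18*3)=270, (-18*-37 - 5*9)=621; twice the area = |1500| = 1500; area = 750; boundary points = 1 + 14 + 6 + 23 = 44; strictly interior points = area - boundary/2 + 1 = 729; answer 729

729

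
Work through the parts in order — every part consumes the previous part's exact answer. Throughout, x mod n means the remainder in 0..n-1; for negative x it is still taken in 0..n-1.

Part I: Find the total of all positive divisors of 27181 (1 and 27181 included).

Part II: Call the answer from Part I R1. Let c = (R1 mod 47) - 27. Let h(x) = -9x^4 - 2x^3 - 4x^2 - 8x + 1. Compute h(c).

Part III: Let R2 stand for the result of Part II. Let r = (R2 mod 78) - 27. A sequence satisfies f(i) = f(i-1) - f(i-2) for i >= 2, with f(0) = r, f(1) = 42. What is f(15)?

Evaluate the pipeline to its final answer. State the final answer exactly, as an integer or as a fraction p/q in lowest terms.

Part I: 27181 = 7 * 11 * 353; sigma = (1 + 7) * (1 + 11) * (1 + 353) = 8 * 12 * 354 = 33984; answer 33984
Part II: R1 = 33984; c = -24; -9*(-24)^4 - 2*(-24)^3 - 4*(-24)^2 - 8*(-24)^1 + 1 = (-2985984) + (27648) + (-2304) + (192) + (1) = -2960447; answer -2960447
Part III: R2 = -2960447; r = 16; f(2) = 1*(42) - 1*(16) = 26; iterating: f(2)=26, f(3)=-16, f(4)=-42, f(5)=-26, f(6)=16, f(7)=42, f(8)=26, f(9)=-16, f(10)=-42, f(11)=-26, f(12)=16, f(13)=42, f(14)=26, f(15)=-16; answer -16

-16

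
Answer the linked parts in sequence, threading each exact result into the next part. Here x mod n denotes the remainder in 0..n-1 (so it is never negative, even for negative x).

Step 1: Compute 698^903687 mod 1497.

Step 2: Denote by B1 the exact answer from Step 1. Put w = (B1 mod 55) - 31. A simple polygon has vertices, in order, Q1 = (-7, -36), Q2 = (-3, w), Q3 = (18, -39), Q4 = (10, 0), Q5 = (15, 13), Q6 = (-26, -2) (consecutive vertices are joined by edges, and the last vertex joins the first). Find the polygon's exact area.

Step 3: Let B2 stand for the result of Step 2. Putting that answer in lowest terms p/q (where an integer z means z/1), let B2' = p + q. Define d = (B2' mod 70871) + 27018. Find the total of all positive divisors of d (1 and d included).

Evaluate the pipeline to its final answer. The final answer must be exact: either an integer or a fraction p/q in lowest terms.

Step 1: squarings mod 1497: 698^1=698, 698^2=679, 698^4=1462, 698^8=1225, 698^16=631, 698^32=1456, 698^64=184, 698^128=922, 698^256=1285, 698^512=34, 698^1024=1156, 698^2048=1012, 698^4096=196, 698^8192=991, 698^16384=49, 698^32768=904, 698^65536=1351, 698^131072=358, 698^262144=919, 698^524288=253; 698^903687 = 698^1 * 698^2 * 698^4 * 698^512 * 698^2048 * 698^16384 * 698^32768 * 698^65536 * 698^262144 * 698^524288 = 1184 (mod 1497); answer 1184
Step 2: B1 = 1184; w = -2; cross terms: (-7*-2 - -3*-36)=-94, (-3*-39 - 18*-2)=153, (18*0 - 10*-39)=390, (10*13 - 15*0)=130, (15*-2 - -26*13)=308, (-26*-36 - -7*-2)=922; twice the area = |1809| = 1809; area = 1809/2; answer 1809/2
Step 3: B2 = 1809/2; threaded value p + q = 1811; d = 28829; 28829 = 127 * 227; sigma = (1 + 127) * (1 + 227) = 128 * 228 = 29184; answer 29184

29184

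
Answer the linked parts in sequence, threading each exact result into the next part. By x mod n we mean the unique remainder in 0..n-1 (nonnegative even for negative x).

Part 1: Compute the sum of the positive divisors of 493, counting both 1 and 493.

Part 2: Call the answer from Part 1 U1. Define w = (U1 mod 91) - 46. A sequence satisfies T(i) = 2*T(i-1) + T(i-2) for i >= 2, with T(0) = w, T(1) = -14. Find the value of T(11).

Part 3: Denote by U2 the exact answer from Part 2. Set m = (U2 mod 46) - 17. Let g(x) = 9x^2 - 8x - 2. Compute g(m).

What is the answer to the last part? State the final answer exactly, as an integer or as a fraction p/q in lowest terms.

Part 1: 493 = 17 * 29; sigma = (1 + 17) * (1 + 29) = 18 * 30 = 540; answer 540
Part 2: U1 = 540; w = 39; T(2) = 2*(-14) + 1*(39) = 11; iterating: T(2)=11, T(3)=8, T(4)=27, T(5)=62, T(6)=151, T(7)=364, T(8)=879, T(9)=2122, T(10)=5123, T(11)=12368; answer 12368
Part 3: U2 = 12368; m = 23; 9*(23)^2 - 8*(23)^1 - 2 = (4761) + (-184) + (-2) = 4575; answer 4575

4575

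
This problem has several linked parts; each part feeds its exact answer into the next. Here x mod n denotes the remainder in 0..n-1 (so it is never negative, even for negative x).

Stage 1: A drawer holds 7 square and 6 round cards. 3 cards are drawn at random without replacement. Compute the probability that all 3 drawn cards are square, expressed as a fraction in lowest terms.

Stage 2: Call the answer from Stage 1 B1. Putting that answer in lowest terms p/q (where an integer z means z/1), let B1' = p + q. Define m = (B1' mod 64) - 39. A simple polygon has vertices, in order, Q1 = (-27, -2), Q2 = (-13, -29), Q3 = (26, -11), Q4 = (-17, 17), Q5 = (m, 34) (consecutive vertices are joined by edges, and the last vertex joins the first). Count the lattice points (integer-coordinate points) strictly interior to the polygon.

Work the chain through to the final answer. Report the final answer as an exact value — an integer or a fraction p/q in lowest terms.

Stage 1: total draws C(13,3) = 286; favorable C(7,3) = 35; P = 35/286; answer 35/286
Stage 2: B1 = 35/286; threaded value p + q = 321; m = -38; cross terms: (-27*-29 - -13*-2)=757, (-13*-11 - 26*-29)=897, (26*17 - -17*-11)=255, (-17*34 - -38*17)=68, (-38*-2 - -27*34)=994; twice the area = |2971| = 2971; area = 2971/2; boundary points = 1 + 3 + 1 + 1 + 1 = 7; strictly interior points = area - boundary/2 + 1 = 1483; answer 1483

1483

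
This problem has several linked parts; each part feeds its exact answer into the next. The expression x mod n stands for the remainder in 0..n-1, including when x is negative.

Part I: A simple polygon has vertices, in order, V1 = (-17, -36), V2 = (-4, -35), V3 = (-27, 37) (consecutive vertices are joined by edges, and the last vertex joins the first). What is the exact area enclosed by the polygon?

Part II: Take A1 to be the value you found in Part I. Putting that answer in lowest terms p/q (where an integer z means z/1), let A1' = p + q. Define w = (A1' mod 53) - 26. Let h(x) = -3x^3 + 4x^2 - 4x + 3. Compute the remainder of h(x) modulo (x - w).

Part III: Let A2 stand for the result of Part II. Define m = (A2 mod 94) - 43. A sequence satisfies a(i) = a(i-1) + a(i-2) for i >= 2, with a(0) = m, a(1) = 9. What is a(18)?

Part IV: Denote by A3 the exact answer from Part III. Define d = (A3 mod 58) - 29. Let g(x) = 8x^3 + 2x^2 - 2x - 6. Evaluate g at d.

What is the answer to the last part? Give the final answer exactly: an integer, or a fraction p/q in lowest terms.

Part I: cross terms: (-17*-35 - -4*-36)=451, (-4*37 - -27*-35)=-1093, (-27*-36 - -17*37)=1601; twice the area = |959| = 959; area = 959/2; answer 959/2
Part II: A1 = 959/2; threaded value p + q = 961; w = -19; remainder = value at the root: -3*(-19)^3 + 4*(-19)^2 - 4*(-19)^1 + 3 = (20577) + (1444) + (76) + (3) = 22100; answer 22100
Part III: A2 = 22100; m = -33; a(2) = 1*(9) + 1*(-33) = -24; iterating: a(2)=-24, a(3)=-15, a(4)=-39, a(5)=-54, a(6)=-93, a(7)=-147, a(8)=-240, a(9)=-387, a(10)=-627, a(11)=-1014, a(12)=-1641, a(13)=-2655, a(14)=-4296, a(15)=-6951, a(16)=-11247, a(17)=-18198, a(18)=-29445; answer -29445
Part IV: A3 = -29445; d = -10; 8*(-10)^3 + 2*(-10)^2 - 2*(-10)^1 - 6 = (-8000) + (200) + (20) + (-6) = -7786; answer -7786

-7786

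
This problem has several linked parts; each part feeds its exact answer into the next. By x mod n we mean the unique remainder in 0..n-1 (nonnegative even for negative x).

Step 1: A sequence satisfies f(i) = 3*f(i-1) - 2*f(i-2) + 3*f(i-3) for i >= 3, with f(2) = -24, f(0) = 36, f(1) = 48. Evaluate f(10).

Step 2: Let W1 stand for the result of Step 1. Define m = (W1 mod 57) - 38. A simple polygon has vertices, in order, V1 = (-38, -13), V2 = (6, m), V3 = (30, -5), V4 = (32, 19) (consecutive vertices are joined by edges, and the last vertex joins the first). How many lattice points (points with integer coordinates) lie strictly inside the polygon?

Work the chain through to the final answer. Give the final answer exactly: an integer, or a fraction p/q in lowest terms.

Step 1: f(3) = 3*(-24) - 2*(48) + 3*(36) = -60; iterating: f(3)=-60, f(4)=12, f(5)=84, f(6)=48, f(7)=12, f(8)=192, f(9)=696, f(10)=1740; answer 1740
Step 2: W1 = 1740; m = -8; cross terms: (-38*-8 - 6*-13)=382, (6*-5 - 30*-8)=210, (30*19 - 32*-5)=730, (32*-13 - -38*19)=306; twice the area = |1628| = 1628; area = 814; boundary points = 1 + 3 + 2 + 2 = 8; strictly interior points = area - boundary/2 + 1 = 811; answer 811

811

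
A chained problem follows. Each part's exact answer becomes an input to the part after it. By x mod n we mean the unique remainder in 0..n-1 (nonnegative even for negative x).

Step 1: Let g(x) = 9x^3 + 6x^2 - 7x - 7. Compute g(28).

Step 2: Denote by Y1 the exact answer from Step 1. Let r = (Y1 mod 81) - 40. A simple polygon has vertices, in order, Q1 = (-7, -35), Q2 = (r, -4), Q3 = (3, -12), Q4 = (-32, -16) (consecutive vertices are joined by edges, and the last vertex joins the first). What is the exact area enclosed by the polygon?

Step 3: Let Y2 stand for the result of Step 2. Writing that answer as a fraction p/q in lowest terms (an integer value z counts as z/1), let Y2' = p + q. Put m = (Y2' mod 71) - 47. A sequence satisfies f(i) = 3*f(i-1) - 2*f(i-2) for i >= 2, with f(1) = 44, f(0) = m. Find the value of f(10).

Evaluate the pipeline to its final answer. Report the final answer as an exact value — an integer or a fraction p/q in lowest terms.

Step 1: 9*(28)^3 + 6*(28)^2 - 7*(28)^1 - 7 = (197568) + (4704) + (-196) + (-7) = 202069; answer 202069
Step 2: Y1 = 202069; r = 15; cross terms: (-7*-4 - 15*-35)=553, (15*-12 - 3*-4)=-168, (3*-16 - -32*-12)=-432, (-32*-35 - -7*-16)=1008; twice the area = |961| = 961; area = 961/2; answer 961/2
Step 3: Y2 = 961/2; threaded value p + q = 963; m = -7; f(2) = 3*(44) - 2*(-7) = 146; iterating: f(2)=146, f(3)=350, f(4)=758, f(5)=1574, f(6)=3206, f(7)=6470, f(8)=12998, f(9)=26054, f(10)=52166; answer 52166

52166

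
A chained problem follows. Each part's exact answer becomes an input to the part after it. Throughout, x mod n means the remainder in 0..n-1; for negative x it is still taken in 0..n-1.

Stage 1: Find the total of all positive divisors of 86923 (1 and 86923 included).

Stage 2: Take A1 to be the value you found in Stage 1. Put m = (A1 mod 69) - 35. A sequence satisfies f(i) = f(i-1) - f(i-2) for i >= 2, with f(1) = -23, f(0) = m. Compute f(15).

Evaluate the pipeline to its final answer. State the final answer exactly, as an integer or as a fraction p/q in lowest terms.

Stage 1: 86923 is prime, so its only divisors are 1 and 86923; sigma = 1 + 86923 = 86924; answer 86924
Stage 2: A1 = 86924; m = 18; f(2) = 1*(-23) - 1*(18) = -41; iterating: f(2)=-41, f(3)=-18, f(4)=23, f(5)=41, f(6)=18, f(7)=-23, f(8)=-41, f(9)=-18, f(10)=23, f(11)=41, f(12)=18, f(13)=-23, f(14)=-41, f(15)=-18; answer -18

-18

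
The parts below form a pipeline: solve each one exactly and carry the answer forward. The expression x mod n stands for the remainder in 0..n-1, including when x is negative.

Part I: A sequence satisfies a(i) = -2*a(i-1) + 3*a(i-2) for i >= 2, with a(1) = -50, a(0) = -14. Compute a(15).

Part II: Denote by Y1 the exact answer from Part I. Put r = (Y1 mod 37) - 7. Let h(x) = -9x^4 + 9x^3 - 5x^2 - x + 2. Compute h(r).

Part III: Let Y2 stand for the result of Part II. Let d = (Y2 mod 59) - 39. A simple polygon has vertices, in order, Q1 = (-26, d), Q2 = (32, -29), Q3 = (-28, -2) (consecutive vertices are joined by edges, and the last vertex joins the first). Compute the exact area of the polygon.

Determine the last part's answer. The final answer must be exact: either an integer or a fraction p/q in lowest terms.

Part I: a(2) = -2*(-50) + 3*(-14) = 58; iterating: a(2)=58, a(3)=-266, a(4)=706, a(5)=-2210, a(6)=6538, a(7)=-19706, a(8)=59026, a(9)=-177170, a(10)=531418, a(11)=-1594346, a(12)=4782946, a(13)=-14348930, a(14)=43046698, a(15)=-129140186; answer -129140186
Part II: Y1 = -129140186; r = 19; -9*(19)^4 + 9*(19)^3 - 5*(19)^2 - 1*(19)^1 + 2 = (-1172889) + (61731) + (-1805) + (-19) + (2) = -1112980; answer -1112980
Part III: Y2 = -1112980; d = 16; cross terms: (-26*-29 - 32*16)=242, (32*-2 - -28*-29)=-876, (-28*16 - -26*-2)=-500; twice the area = |-1134| = 1134; area = 567; answer 567

567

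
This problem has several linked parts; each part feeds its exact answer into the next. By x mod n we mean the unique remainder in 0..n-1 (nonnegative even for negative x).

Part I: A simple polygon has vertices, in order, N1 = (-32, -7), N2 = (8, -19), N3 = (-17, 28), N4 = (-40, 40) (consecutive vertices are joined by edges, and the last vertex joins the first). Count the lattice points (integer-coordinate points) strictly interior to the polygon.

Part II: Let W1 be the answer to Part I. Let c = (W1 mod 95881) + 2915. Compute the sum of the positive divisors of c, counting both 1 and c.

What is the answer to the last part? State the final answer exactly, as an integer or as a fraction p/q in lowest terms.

5040

Part I: cross terms: (-32*-19 - 8*-7)=664, (8*28 - -17*-19)=-99, (-17*40 - -40*28)=440, (-40*-7 - -32*40)=1560; twice the area = |2565| = 2565; area = 2565/2; boundary points = 4 + 1 + 1 + 1 = 7; strictly interior points = area - boundary/2 + 1 = 1280; answer 1280
Part II: W1 = 1280; c = 4195; 4195 = 5 * 839; sigma = (1 + 5) * (1 + 839) = 6 * 840 = 5040; answer 5040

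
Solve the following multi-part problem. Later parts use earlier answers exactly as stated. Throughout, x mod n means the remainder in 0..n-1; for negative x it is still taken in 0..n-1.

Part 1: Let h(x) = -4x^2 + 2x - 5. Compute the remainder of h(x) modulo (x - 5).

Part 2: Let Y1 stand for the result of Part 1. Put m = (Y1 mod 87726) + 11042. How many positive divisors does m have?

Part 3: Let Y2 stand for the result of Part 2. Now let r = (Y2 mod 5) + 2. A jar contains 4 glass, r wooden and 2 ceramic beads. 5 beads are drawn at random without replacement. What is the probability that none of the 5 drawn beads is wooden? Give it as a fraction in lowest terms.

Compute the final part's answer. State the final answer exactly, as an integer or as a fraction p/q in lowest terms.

Part 1: remainder = value at the root: -4*(5)^2 + 2*(5)^1 - 5 = (-100) + (10) + (-5) = -95; answer -95
Part 2: Y1 = -95; m = 98673; 98673 = 3 * 31 * 1061; number of divisors = (1+1) * (1+1) * (1+1) = 8; answer 8
Part 3: Y2 = 8; r = 5; total draws C(11,5) = 462; favorable C(6,5) = 6; P = 1/77; answer 1/77

1/77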